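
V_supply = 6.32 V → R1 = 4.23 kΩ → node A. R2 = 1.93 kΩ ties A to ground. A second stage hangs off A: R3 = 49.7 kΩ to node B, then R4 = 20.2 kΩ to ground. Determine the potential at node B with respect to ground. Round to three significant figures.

Node A sees R2 in parallel with the series input of stage 2, R3 + R4 = 69.90 kΩ.
Effective lower resistance at A: R2 ‖ 69.90 = 1.878 kΩ.
First divider: V_A = V_supply · 1.878/(4.23 + 1.878) = 1.943 V.
V_B = V_A × 0.2890 = 0.5616 V.

V_B ≈ 0.562 V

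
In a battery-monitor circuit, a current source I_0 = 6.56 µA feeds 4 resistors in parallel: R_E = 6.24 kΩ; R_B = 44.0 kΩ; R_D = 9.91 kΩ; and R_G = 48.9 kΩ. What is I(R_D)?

I ≈ 2.18 µA

ΣG = 1/6.24 + 1/44.0 + 1/9.91 + 1/48.9 = 0.3043.
By the current-divider rule, I = I_0 · G_k/ΣG = 6.56 × 0.3316 = 2.175 µA.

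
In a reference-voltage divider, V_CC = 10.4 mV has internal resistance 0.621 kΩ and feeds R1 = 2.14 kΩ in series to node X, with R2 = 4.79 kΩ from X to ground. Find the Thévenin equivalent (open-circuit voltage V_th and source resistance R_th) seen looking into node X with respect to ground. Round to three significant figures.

V_th ≈ 6.60 mV, R_th ≈ 1.75 kΩ

R1' = 0.621 + 2.14 = 2.761 kΩ (source resistance + R1).
V_th is the unloaded tap voltage: V_CC · R2/(R1'+R2) = 10.4 × 0.6344 = 6.597 mV.
Zeroing V_CC shorts the top of R1' to ground, so R_th = R1' ‖ R2 = 1.751 kΩ.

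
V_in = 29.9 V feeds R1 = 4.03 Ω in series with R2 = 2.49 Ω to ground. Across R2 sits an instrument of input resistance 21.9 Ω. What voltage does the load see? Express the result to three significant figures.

V_out ≈ 10.7 V

The load sits in parallel with R2, giving an effective lower resistance R2' = R2·R_L/(R2+R_L) = 2.236 Ω.
Then V_out = V_in · R2'/(R1 + R2') = 29.9 × 2.236/6.266 = 10.67 V.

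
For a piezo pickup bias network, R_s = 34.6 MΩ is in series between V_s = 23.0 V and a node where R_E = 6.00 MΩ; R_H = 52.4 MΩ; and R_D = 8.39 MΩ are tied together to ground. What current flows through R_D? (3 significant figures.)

Equivalent of the parallel group: R_p = 3.279 MΩ.
Node voltage V_A = V_s · R_p/(R_s + R_p) = 23.0 × 0.08657 = 1.991 V.
I(R_D) = V_A / R_D = 1.991/8.39 = 0.2373 µA.

I ≈ 0.237 µA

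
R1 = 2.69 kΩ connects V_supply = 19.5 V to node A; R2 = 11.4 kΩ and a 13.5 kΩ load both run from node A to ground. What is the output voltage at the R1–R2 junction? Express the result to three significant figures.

The load sits in parallel with R2, giving an effective lower resistance R2' = R2·R_L/(R2+R_L) = 6.181 kΩ.
Voltage divider with the loaded lower leg: V_out = 19.5 × 6.181/(2.69 + 6.181) = 19.5 × 0.6968 = 13.59 V.

V_out ≈ 13.6 V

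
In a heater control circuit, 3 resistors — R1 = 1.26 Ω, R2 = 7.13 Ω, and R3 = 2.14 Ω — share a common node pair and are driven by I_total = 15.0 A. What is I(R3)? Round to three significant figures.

Conductances: ΣG = 1/1.26 + 1/7.13 + 1/2.14 = 1.401 (1/Ω).
By the current-divider rule, I = I_total · G_k/ΣG = 15.0 × 0.3335 = 5.002 A.

I ≈ 5.00 A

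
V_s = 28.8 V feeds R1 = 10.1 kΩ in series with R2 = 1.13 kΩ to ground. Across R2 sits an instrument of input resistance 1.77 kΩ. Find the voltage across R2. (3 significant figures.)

V_out ≈ 1.84 V

First combine the lower leg with the load: R2 ‖ R_L = 0.6897 kΩ.
Now apply the divider: V_out = 28.8 × 0.06392 = 1.841 V.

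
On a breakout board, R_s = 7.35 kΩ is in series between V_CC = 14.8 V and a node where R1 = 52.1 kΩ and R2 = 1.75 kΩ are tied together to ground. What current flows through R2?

I ≈ 1.58 mA

Parallel bank: R_p = 1/(1/52.1 + 1/1.75) = 1.693 kΩ.
V_A = 14.8 × 1.693/9.043 = 2.771 V.
I(R2) = V_A / R2 = 2.771/1.75 = 1.583 mA.
(Check via current divider: I_total = 1.637 mA; share G_k/ΣG = 0.9675 → same result.)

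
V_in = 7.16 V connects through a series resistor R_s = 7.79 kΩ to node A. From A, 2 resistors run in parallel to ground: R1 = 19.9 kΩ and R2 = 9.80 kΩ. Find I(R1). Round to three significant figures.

Equivalent of the parallel group: R_p = 6.566 kΩ.
V_A by voltage divider: V_A = 7.16 × 6.566/(7.79 + 6.566) = 3.275 V.
I(R1) = V_A / R1 = 3.275/19.9 = 0.1646 mA.

I ≈ 0.165 mA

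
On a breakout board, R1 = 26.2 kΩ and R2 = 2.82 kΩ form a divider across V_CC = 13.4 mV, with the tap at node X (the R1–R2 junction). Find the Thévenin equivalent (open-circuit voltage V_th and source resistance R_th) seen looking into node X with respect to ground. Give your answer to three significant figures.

Open-circuit (no load on X): V_th = V_CC · R2/(R1 + R2) = 13.4 × 2.82/(26.20 + 2.82) = 1.302 mV.
Looking into X with the source shorted: R_th = R1·R2/(R1+R2) = 26.20 × 2.82/29.02 = 2.546 kΩ.

V_th ≈ 1.30 mV, R_th ≈ 2.55 kΩ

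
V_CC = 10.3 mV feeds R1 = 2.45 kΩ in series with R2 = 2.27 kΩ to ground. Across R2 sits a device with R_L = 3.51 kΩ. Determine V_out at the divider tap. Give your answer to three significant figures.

V_out ≈ 3.71 mV

R2 ‖ R_L = (2.27 × 3.51)/(2.27 + 3.51) = 1.378 kΩ.
Voltage divider with the loaded lower leg: V_out = 10.3 × 1.378/(2.45 + 1.378) = 10.3 × 0.3601 = 3.709 mV.
(Unloaded it would be 4.95 mV; the load pulls it down.)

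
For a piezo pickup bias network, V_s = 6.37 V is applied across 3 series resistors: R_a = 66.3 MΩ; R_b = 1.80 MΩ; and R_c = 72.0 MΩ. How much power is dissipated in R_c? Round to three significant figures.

Series current I = V_s/ΣR = 6.37/140.1 = 0.04547 µA.
V(R_c) = I·R = 3.274 V; P = V·I = 3.274 × 0.04547 = 0.1488 µW.

P ≈ 0.149 µW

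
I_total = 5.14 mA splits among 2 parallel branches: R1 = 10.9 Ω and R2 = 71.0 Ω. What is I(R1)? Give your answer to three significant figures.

With just two branches, the current splits inversely with resistance.
So I = 5.14 × 71.0/81.90 = 4.456 mA.

I ≈ 4.46 mA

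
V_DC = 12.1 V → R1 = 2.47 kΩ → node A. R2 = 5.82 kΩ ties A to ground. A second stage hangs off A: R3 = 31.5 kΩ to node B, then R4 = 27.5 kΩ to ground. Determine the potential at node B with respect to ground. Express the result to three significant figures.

Looking into the second stage from A: R3 + R4 = 59.00 kΩ appears in parallel with R2.
R2 ‖ (R3+R4) = 5.297 kΩ.
So V_A = 12.1 × 0.6820 = 8.252 V.
Then the unloaded second divider: V_B = V_A × R4/(R3+R4) = 8.252 × 0.4661 = 3.846 V.

V_B ≈ 3.85 V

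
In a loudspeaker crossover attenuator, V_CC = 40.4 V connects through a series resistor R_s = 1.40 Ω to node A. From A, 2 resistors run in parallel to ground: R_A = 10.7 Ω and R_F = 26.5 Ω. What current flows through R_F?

I ≈ 1.29 A

Equivalent of the parallel group: R_p = 7.622 Ω.
V_A by voltage divider: V_A = 40.4 × 7.622/(1.40 + 7.622) = 34.13 V.
I(R_F) = V_A / R_F = 34.13/26.5 = 1.288 A.
(Equivalently: I_total = 4.478 A, then current-divider fraction G_k/ΣG = 0.2876.)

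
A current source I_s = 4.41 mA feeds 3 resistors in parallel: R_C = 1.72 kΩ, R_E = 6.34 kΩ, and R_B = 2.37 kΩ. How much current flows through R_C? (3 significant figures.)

Conductances: ΣG = 1/1.72 + 1/6.34 + 1/2.37 = 1.161 (1/kΩ).
R_C takes the fraction G_k/ΣG = 0.5814/1.161 = 0.5007, so I = 4.41 × 0.5007 = 2.208 mA.

I ≈ 2.21 mA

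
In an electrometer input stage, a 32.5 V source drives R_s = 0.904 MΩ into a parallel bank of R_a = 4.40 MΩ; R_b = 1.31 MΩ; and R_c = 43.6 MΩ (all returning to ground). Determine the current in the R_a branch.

I ≈ 3.85 µA

Combine the parallel branches: R_p = (1/4.40 + 1/1.31 + 1/43.6)⁻¹ = 0.9866 MΩ.
Node voltage V_A = V_supply · R_p/(R_s + R_p) = 32.5 × 0.5218 = 16.96 V.
I(R_a) = V_A / R_a = 16.96/4.40 = 3.855 µA.
(Check via current divider: I_total = 17.19 µA; share G_k/ΣG = 0.2242 → same result.)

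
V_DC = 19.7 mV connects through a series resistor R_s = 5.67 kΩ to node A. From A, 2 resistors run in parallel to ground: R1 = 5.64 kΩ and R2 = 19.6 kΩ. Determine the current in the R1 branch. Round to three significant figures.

Equivalent of the parallel group: R_p = 4.380 kΩ.
Node voltage V_A = V_DC · R_p/(R_s + R_p) = 19.7 × 0.4358 = 8.585 mV.
Branch current I = V_A/R1 = 8.585/5.64 = 1.522 µA.
(Check via current divider: I_total = 1.960 µA; share G_k/ΣG = 0.7765 → same result.)

I ≈ 1.52 µA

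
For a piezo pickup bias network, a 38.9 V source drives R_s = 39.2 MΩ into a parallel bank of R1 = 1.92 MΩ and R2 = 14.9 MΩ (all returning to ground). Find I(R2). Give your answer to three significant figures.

I ≈ 0.109 µA

Combine the parallel branches: R_p = (1/1.92 + 1/14.9)⁻¹ = 1.701 MΩ.
Node voltage V_A = V_CC · R_p/(R_s + R_p) = 38.9 × 0.04158 = 1.618 V.
Branch current I = V_A/R2 = 1.618/14.9 = 0.1086 µA.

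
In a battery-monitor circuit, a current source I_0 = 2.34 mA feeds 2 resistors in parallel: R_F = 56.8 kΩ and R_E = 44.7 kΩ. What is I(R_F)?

For two parallel branches, I_k = I_0 · (other R)/(sum of R).
I(R_F) = 2.34 × 44.7/(56.8 + 44.7) = 2.34 × 0.4404 = 1.031 mA.

I ≈ 1.03 mA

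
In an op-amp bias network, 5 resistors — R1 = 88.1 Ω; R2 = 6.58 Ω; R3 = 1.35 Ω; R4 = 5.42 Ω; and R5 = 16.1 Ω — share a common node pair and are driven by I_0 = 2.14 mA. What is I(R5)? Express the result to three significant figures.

I ≈ 0.116 mA

Conductances: ΣG = 1/88.1 + 1/6.58 + 1/1.35 + 1/5.42 + 1/16.1 = 1.151 (1/Ω).
Current divider: I(R5) = I_0 · G_k/ΣG = 2.14 × (0.06211/1.151) = 2.14 × 0.05398 = 0.1155 mA.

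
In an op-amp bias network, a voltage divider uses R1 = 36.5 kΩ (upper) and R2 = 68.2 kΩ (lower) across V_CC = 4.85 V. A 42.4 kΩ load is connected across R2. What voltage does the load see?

First combine the lower leg with the load: R2 ‖ R_L = 26.15 kΩ.
Now apply the divider: V_out = 4.85 × 0.4174 = 2.024 V.
(Unloaded it would be 3.16 V; the load pulls it down.)

V_out ≈ 2.02 V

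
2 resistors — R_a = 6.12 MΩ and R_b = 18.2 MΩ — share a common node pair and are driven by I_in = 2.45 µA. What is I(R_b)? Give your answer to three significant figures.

For two parallel branches, I_k = I_in · (other R)/(sum of R).
I(R_b) = 2.45 × 6.12/(6.12 + 18.2) = 2.45 × 0.2516 = 0.6165 µA.

I ≈ 0.617 µA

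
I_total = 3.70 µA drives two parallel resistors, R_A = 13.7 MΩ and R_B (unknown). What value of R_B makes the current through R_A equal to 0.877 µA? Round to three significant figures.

In a two-way split, I_A/I_total = R_B/(R_A + R_B).
0.877/3.70 = R_B/(R_A + R_B) → R_B = R_A · (0.2370)/(1 − 0.2370) = 13.7 × 0.3107 = 4.256 MΩ.

R_B ≈ 4.26 MΩ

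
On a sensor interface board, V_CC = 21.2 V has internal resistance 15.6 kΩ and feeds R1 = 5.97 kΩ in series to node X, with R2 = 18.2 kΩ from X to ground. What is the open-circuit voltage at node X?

V_th ≈ 9.70 V

R1' = 15.6 + 5.97 = 21.57 kΩ (source resistance + R1).
Open-circuit (no load on X): V_th = V_CC · R2/(R1' + R2) = 21.2 × 18.2/(21.57 + 18.2) = 9.702 V.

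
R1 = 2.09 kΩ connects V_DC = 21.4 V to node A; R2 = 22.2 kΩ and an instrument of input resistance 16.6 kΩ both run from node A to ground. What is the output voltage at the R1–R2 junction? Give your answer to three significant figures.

First combine the lower leg with the load: R2 ‖ R_L = 9.498 kΩ.
Voltage divider with the loaded lower leg: V_out = 21.4 × 9.498/(2.09 + 9.498) = 21.4 × 0.8196 = 17.54 V.
(Unloaded it would be 19.6 V; the load pulls it down.)

V_out ≈ 17.5 V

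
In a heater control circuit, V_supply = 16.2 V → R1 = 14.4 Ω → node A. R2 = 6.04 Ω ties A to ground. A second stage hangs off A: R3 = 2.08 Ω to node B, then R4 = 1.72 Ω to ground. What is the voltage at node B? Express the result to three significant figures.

V_B ≈ 1.02 V

The second stage (R3 + R4 = 3.800 Ω) loads node A in parallel with R2.
Effective lower resistance at A: R2 ‖ 3.800 = 2.333 Ω.
So V_A = 16.2 × 0.1394 = 2.258 V.
Then the unloaded second divider: V_B = V_A × R4/(R3+R4) = 2.258 × 0.4526 = 1.022 V.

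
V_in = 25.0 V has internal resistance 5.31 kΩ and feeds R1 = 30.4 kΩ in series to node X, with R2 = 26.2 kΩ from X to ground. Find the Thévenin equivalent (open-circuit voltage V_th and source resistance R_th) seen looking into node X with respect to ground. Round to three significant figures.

R1' = 5.31 + 30.4 = 35.71 kΩ (source resistance + R1).
With X open, the divider is unloaded: V_th = 25.0 × 26.2/61.91 = 10.58 V.
With V_in suppressed (replaced by a short), R_th = R1' ‖ R2 = (35.71 × 26.2)/(35.71 + 26.2) = 15.11 kΩ.

V_th ≈ 10.6 V, R_th ≈ 15.1 kΩ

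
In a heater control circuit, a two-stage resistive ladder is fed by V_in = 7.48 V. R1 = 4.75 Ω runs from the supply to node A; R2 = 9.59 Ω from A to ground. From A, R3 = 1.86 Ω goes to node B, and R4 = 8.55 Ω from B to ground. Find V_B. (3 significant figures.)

Node A sees R2 in parallel with the series input of stage 2, R3 + R4 = 10.41 Ω.
Effective lower resistance at A: R2 ‖ 10.41 = 4.992 Ω.
So V_A = 7.48 × 0.5124 = 3.833 V.
V_B = V_A × 0.8213 = 3.148 V.

V_B ≈ 3.15 V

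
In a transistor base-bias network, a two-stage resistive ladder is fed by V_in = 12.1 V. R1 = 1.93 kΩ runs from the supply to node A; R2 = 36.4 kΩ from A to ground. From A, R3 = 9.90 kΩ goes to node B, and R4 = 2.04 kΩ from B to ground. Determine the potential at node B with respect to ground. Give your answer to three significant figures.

The second stage (R3 + R4 = 11.94 kΩ) loads node A in parallel with R2.
R2 ‖ (R3+R4) = 8.991 kΩ.
V_A = 12.1 × 8.991/(1.93 + 8.991) = 9.962 V.
Stage 2 is unloaded, so V_B = V_A · R4/(R3+R4) = 9.962 × 2.04/11.94 = 1.702 V.

V_B ≈ 1.70 V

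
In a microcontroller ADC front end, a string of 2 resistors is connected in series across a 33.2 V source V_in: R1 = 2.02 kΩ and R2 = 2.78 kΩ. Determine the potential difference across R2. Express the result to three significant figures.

V ≈ 19.2 V

ΣR = 2.02 + 2.78 = 4.800 kΩ.
By the voltage-divider rule, V = 33.2 × 2.780/4.800 = 19.23 V.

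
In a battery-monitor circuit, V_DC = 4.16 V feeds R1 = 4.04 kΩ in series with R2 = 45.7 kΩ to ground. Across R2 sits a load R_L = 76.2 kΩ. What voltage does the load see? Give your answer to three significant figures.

V_out ≈ 3.64 V

First combine the lower leg with the load: R2 ‖ R_L = 28.57 kΩ.
Voltage divider with the loaded lower leg: V_out = 4.16 × 28.57/(4.04 + 28.57) = 4.16 × 0.8761 = 3.645 V.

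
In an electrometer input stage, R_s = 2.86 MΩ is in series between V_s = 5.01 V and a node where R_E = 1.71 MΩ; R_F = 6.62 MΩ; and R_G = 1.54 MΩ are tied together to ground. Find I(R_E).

Parallel bank: R_p = 1/(1/1.71 + 1/6.62 + 1/1.54) = 0.7219 MΩ.
V_A by voltage divider: V_A = 5.01 × 0.7219/(2.86 + 0.7219) = 1.010 V.
Branch current I = V_A/R_E = 1.010/1.71 = 0.5905 µA.

I ≈ 0.590 µA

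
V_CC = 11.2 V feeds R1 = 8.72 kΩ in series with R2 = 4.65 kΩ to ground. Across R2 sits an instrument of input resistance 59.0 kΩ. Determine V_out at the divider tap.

The load sits in parallel with R2, giving an effective lower resistance R2' = R2·R_L/(R2+R_L) = 4.310 kΩ.
Now apply the divider: V_out = 11.2 × 0.3308 = 3.705 V.

V_out ≈ 3.70 V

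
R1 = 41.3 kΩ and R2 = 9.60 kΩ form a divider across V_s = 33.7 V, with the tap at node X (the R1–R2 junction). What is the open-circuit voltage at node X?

V_th ≈ 6.36 V

With X open, the divider is unloaded: V_th = 33.7 × 9.60/50.90 = 6.356 V.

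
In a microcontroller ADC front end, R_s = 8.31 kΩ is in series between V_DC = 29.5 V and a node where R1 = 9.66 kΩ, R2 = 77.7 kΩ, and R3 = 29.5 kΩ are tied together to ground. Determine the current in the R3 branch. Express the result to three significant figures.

I ≈ 0.445 mA

Equivalent of the parallel group: R_p = 6.654 kΩ.
V_A = 29.5 × 6.654/14.96 = 13.12 V.
Branch current I = V_A/R3 = 13.12/29.5 = 0.4447 mA.
(Equivalently: I_total = 1.971 mA, then current-divider fraction G_k/ΣG = 0.2256.)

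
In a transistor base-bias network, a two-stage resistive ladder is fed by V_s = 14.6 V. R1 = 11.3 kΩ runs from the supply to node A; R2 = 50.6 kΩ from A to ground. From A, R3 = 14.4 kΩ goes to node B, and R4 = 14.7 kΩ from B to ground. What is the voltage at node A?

V_A ≈ 9.06 V

The second stage (R3 + R4 = 29.10 kΩ) loads node A in parallel with R2.
R2 ‖ (R3+R4) = 18.48 kΩ.
First divider: V_A = V_s · 18.48/(11.3 + 18.48) = 9.059 V.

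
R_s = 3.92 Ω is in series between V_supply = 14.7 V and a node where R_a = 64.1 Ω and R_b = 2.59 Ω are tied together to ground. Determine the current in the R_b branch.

Equivalent of the parallel group: R_p = 2.489 Ω.
Node voltage V_A = V_supply · R_p/(R_s + R_p) = 14.7 × 0.3884 = 5.709 V.
Branch current I = V_A/R_b = 5.709/2.59 = 2.204 A.

I ≈ 2.20 A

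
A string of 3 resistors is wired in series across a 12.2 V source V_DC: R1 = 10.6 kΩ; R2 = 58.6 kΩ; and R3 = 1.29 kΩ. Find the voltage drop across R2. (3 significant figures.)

V ≈ 10.1 V

ΣR = 10.6 + 58.6 + 1.29 = 70.49 kΩ.
V = V_DC · R/ΣR = 12.2 × 0.8313 = 10.14 V.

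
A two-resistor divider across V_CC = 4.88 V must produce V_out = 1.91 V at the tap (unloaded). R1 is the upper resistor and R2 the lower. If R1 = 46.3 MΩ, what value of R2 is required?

R2 ≈ 29.8 MΩ

Required fraction k = V_out/V_CC = 0.3914.
So R2 = R1 · V_out/(V_CC − V_out) = 46.3 × 1.91/(4.88 − 1.91) = 46.3 × 0.6431 = 29.78 MΩ.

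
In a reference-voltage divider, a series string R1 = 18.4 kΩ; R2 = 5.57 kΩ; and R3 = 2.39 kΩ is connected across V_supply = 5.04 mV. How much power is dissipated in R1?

Series current I = V_supply/ΣR = 5.04/26.36 = 0.1912 µA.
P = I²R = 0.03656 × 18.4 = 0.6726 nW.

P ≈ 0.673 nW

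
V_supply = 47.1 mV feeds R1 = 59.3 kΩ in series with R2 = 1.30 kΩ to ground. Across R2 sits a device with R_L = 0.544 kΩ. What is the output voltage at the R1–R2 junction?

V_out ≈ 0.303 mV

The load sits in parallel with R2, giving an effective lower resistance R2' = R2·R_L/(R2+R_L) = 0.3835 kΩ.
Now apply the divider: V_out = 47.1 × 0.006426 = 0.3027 mV.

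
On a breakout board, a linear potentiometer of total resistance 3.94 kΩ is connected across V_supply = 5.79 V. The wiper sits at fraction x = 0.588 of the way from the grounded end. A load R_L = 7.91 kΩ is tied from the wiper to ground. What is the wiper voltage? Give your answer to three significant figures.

Split the track: R_lower = x·R_p = 2.317 kΩ, R_upper = (1−x)·R_p = 1.623 kΩ.
R_L loads the lower segment: effective lower R = 1.792 kΩ.
Loaded-divider output: V_out = 5.79 × 0.5247 = 3.038 V.
(Unloaded: V_out = x·V_supply = 3.40 V.)

V_out ≈ 3.04 V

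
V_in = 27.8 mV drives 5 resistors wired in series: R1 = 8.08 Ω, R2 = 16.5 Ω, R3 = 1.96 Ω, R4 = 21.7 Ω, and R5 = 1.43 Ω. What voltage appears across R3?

Total series resistance ΣR = 8.08 + 16.5 + 1.96 + 21.7 + 1.43 = 49.67 Ω.
V = V_in · R/ΣR = 27.8 × 0.03946 = 1.097 mV.

V ≈ 1.10 mV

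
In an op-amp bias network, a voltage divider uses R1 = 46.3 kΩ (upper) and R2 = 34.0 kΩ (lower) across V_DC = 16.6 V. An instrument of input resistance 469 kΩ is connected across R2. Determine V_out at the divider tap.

R2 ‖ R_L = (34.0 × 469)/(34.0 + 469) = 31.70 kΩ.
Then V_out = V_DC · R2'/(R1 + R2') = 16.6 × 31.70/78.00 = 6.747 V.

V_out ≈ 6.75 V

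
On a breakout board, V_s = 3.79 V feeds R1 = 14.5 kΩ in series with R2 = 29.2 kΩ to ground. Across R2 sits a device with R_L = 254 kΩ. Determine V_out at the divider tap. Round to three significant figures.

The load sits in parallel with R2, giving an effective lower resistance R2' = R2·R_L/(R2+R_L) = 26.19 kΩ.
Now apply the divider: V_out = 3.79 × 0.6436 = 2.439 V.

V_out ≈ 2.44 V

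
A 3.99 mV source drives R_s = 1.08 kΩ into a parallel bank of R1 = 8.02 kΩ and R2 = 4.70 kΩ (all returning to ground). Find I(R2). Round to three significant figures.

I ≈ 0.622 µA

Equivalent of the parallel group: R_p = 2.963 kΩ.
V_A by voltage divider: V_A = 3.99 × 2.963/(1.08 + 2.963) = 2.924 mV.
I(R2) = V_A / R2 = 2.924/4.70 = 0.6222 µA.
(Equivalently: I_total = 0.9868 µA, then current-divider fraction G_k/ΣG = 0.6305.)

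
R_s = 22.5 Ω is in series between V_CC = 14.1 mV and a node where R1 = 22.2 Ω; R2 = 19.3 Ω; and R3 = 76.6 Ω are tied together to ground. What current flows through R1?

I ≈ 0.183 mA

Equivalent of the parallel group: R_p = 9.098 Ω.
Node voltage V_A = V_CC · R_p/(R_s + R_p) = 14.1 × 0.2879 = 4.060 mV.
I(R1) = V_A / R1 = 4.060/22.2 = 0.1829 mA.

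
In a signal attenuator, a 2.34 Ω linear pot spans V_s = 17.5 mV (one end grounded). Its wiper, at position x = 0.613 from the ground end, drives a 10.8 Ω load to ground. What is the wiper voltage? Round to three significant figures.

Lower segment x·R_p = 1.434 Ω; upper segment (1−x)·R_p = 0.9056 Ω.
Lower segment in parallel with the load: 1.434 ‖ 10.8 = 1.266 Ω.
Loaded-divider output: V_out = 17.5 × 0.5830 = 10.20 mV.
(Unloaded: V_out = x·V_s = 10.7 mV.)

V_out ≈ 10.2 mV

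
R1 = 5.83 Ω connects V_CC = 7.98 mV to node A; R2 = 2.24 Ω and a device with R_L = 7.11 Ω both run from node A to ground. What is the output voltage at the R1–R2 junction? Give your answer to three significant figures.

R2 ‖ R_L = (2.24 × 7.11)/(2.24 + 7.11) = 1.703 Ω.
Then V_out = V_CC · R2'/(R1 + R2') = 7.98 × 1.703/7.533 = 1.804 mV.

V_out ≈ 1.80 mV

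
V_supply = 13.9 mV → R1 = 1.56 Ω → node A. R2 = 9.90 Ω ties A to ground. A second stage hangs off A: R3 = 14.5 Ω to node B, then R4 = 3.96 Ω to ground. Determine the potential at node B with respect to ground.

V_B ≈ 2.40 mV

Looking into the second stage from A: R3 + R4 = 18.46 Ω appears in parallel with R2.
Effective lower resistance at A: R2 ‖ 18.46 = 6.444 Ω.
V_A = 13.9 × 6.444/(1.56 + 6.444) = 11.19 mV.
Stage 2 is unloaded, so V_B = V_A · R4/(R3+R4) = 11.19 × 3.96/18.46 = 2.401 mV.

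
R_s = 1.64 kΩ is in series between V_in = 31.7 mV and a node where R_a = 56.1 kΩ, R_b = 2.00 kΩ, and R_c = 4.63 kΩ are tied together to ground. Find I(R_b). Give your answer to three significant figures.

I ≈ 7.19 µA

Equivalent of the parallel group: R_p = 1.363 kΩ.
V_A by voltage divider: V_A = 31.7 × 1.363/(1.64 + 1.363) = 14.39 mV.
I(R_b) = V_A / R_b = 14.39/2.00 = 7.193 µA.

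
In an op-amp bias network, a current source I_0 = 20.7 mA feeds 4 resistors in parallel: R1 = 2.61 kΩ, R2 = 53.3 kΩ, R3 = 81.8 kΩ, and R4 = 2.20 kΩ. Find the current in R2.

ΣG = 1/2.61 + 1/53.3 + 1/81.8 + 1/2.20 = 0.8687.
Current divider: I(R2) = I_0 · G_k/ΣG = 20.7 × (0.01876/0.8687) = 20.7 × 0.02160 = 0.4471 mA.

I ≈ 0.447 mA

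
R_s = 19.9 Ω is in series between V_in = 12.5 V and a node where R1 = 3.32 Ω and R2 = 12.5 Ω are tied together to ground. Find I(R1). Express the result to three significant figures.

I ≈ 0.439 A

Equivalent of the parallel group: R_p = 2.623 Ω.
V_A by voltage divider: V_A = 12.5 × 2.623/(19.9 + 2.623) = 1.456 V.
Branch current I = V_A/R1 = 1.456/3.32 = 0.4385 A.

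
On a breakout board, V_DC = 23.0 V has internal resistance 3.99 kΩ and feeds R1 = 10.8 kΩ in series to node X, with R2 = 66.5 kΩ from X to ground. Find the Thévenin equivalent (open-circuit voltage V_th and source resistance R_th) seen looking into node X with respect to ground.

R1' = 3.99 + 10.8 = 14.79 kΩ (source resistance + R1).
With X open, the divider is unloaded: V_th = 23.0 × 66.5/81.29 = 18.82 V.
With V_DC suppressed (replaced by a short), R_th = R1' ‖ R2 = (14.79 × 66.5)/(14.79 + 66.5) = 12.10 kΩ.

V_th ≈ 18.8 V, R_th ≈ 12.1 kΩ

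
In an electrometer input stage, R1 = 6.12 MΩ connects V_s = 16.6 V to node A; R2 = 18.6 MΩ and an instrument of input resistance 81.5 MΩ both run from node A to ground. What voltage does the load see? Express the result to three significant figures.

First combine the lower leg with the load: R2 ‖ R_L = 15.14 MΩ.
Now apply the divider: V_out = 16.6 × 0.7122 = 11.82 V.

V_out ≈ 11.8 V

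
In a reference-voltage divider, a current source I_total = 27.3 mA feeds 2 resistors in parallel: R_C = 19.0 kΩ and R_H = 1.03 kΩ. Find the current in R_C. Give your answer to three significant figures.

For two parallel branches, I_k = I_total · (other R)/(sum of R).
I(R_C) = 27.3 × 1.03/(19.0 + 1.03) = 27.3 × 0.05142 = 1.404 mA.

I ≈ 1.40 mA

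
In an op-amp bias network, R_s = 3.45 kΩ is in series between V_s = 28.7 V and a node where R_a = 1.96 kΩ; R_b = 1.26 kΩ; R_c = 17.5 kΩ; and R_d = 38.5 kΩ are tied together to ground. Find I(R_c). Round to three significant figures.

Parallel bank: R_p = 1/(1/1.96 + 1/1.26 + 1/17.5 + 1/38.5) = 0.7210 kΩ.
V_A by voltage divider: V_A = 28.7 × 0.7210/(3.45 + 0.7210) = 4.961 V.
I(R_c) = V_A / R_c = 4.961/17.5 = 0.2835 mA.

I ≈ 0.283 mA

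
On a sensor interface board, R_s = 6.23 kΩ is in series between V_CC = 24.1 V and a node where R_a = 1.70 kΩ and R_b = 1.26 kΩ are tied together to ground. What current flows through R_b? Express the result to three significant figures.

Combine the parallel branches: R_p = (1/1.70 + 1/1.26)⁻¹ = 0.7236 kΩ.
Node voltage V_A = V_CC · R_p/(R_s + R_p) = 24.1 × 0.1041 = 2.508 V.
I(R_b) = V_A / R_b = 2.508/1.26 = 1.990 mA.
(Check via current divider: I_total = 3.466 mA; share G_k/ΣG = 0.5743 → same result.)

I ≈ 1.99 mA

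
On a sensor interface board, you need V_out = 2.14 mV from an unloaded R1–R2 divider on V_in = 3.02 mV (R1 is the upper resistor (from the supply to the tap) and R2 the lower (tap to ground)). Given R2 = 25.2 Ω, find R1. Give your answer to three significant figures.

R1 ≈ 10.4 Ω

V_out/V_in = R2/(R1+R2) = 0.7086.
So R1 = R2 · (V_in/V_out − 1) = 25.2 × (3.02/2.14 − 1) = 25.2 × 0.4112 = 10.36 Ω.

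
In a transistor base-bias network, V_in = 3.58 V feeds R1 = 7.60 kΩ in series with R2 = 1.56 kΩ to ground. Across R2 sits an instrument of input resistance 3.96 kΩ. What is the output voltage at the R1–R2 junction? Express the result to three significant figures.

First combine the lower leg with the load: R2 ‖ R_L = 1.119 kΩ.
Then V_out = V_in · R2'/(R1 + R2') = 3.58 × 1.119/8.719 = 0.4595 V.

V_out ≈ 0.460 V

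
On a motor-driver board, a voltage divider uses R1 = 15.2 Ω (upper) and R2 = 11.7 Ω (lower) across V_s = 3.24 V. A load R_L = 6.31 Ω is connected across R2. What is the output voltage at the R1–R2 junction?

V_out ≈ 0.688 V

The load sits in parallel with R2, giving an effective lower resistance R2' = R2·R_L/(R2+R_L) = 4.099 Ω.
Now apply the divider: V_out = 3.24 × 0.2124 = 0.6882 V.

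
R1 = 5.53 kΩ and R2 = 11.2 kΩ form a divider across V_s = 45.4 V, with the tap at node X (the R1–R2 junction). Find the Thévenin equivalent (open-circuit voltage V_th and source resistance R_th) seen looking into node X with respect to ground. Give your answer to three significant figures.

V_th ≈ 30.4 V, R_th ≈ 3.70 kΩ

V_th is the unloaded tap voltage: V_s · R2/(R1+R2) = 45.4 × 0.6695 = 30.39 V.
Looking into X with the source shorted: R_th = R1·R2/(R1+R2) = 5.530 × 11.2/16.73 = 3.702 kΩ.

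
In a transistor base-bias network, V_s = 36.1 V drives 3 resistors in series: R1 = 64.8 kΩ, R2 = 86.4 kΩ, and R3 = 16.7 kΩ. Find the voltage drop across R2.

V ≈ 18.6 V

Total series resistance ΣR = 64.8 + 86.4 + 16.7 = 167.9 kΩ.
V = V_s · R/ΣR = 36.1 × 0.5146 = 18.58 V.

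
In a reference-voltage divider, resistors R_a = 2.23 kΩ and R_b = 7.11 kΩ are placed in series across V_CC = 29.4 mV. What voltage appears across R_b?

V ≈ 22.4 mV

Series total: ΣR = 2.23 + 7.11 = 9.340 kΩ.
Voltage divider: V = V_CC · (7.110 / 9.340) = 29.4 × 0.7612 = 22.38 mV.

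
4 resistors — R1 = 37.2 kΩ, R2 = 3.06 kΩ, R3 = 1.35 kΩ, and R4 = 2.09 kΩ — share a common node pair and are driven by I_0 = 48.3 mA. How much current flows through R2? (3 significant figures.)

Conductances: ΣG = 1/37.2 + 1/3.06 + 1/1.35 + 1/2.09 = 1.573 (1/kΩ).
Current divider: I(R2) = I_0 · G_k/ΣG = 48.3 × (0.3268/1.573) = 48.3 × 0.2078 = 10.04 mA.

I ≈ 10.0 mA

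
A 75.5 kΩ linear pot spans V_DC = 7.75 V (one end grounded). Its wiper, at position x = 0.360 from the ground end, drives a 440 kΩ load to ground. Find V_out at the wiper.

Split the track: R_lower = x·R_p = 27.18 kΩ, R_upper = (1−x)·R_p = 48.32 kΩ.
(x·R_p) ‖ R_L = 25.60 kΩ.
Then V_out = V_DC · 25.60/(48.32 + 25.60) = 2.684 V.

V_out ≈ 2.68 V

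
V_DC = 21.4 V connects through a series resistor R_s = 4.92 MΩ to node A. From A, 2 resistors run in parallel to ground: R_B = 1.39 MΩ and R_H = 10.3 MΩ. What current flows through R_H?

I ≈ 0.414 µA

Parallel bank: R_p = 1/(1/1.39 + 1/10.3) = 1.225 MΩ.
V_A = 21.4 × 1.225/6.145 = 4.265 V.
Branch current I = V_A/R_H = 4.265/10.3 = 0.4141 µA.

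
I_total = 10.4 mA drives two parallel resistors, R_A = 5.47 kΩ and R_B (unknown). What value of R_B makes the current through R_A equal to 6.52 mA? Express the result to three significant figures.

R_B ≈ 9.19 kΩ

The fraction through R_A equals R_B/(R_A+R_B).
6.52/10.4 = R_B/(R_A + R_B) → R_B = R_A · (0.6269)/(1 − 0.6269) = 5.47 × 1.680 = 9.192 kΩ.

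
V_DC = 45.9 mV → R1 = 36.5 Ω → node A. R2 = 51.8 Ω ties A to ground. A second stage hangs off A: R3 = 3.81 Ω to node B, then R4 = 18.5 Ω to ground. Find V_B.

V_B ≈ 11.4 mV

The second stage (R3 + R4 = 22.31 Ω) loads node A in parallel with R2.
R2 ‖ (R3+R4) = 15.59 Ω.
First divider: V_A = V_DC · 15.59/(36.5 + 15.59) = 13.74 mV.
Then the unloaded second divider: V_B = V_A × R4/(R3+R4) = 13.74 × 0.8292 = 11.39 mV.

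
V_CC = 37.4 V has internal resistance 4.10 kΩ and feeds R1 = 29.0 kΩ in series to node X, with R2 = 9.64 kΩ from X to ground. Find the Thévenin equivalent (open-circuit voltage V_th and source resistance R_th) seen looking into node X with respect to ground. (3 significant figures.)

V_th ≈ 8.44 V, R_th ≈ 7.47 kΩ

R1' = 4.10 + 29.0 = 33.10 kΩ (source resistance + R1).
Open-circuit (no load on X): V_th = V_CC · R2/(R1' + R2) = 37.4 × 9.64/(33.10 + 9.64) = 8.436 V.
Zeroing V_CC shorts the top of R1' to ground, so R_th = R1' ‖ R2 = 7.466 kΩ.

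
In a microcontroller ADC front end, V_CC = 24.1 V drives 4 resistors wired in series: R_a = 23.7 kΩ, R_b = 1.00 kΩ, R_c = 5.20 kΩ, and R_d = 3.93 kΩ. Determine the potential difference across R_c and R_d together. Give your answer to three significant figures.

Total series resistance ΣR = 23.7 + 1.00 + 5.20 + 3.93 = 33.83 kΩ.
R_{R_c..R_d} = 5.20 + 3.93 = 9.130 kΩ.
By the voltage-divider rule, V = 24.1 × 9.130/33.83 = 6.504 V.

V ≈ 6.50 V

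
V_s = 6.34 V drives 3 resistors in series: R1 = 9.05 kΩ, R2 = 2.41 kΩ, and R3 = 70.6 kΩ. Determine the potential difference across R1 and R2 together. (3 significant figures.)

V ≈ 0.885 V

ΣR = 9.05 + 2.41 + 70.6 = 82.06 kΩ.
R_{R1..R2} = 9.05 + 2.41 = 11.46 kΩ.
Voltage divider: V = V_s · (11.46 / 82.06) = 6.34 × 0.1397 = 0.8854 V.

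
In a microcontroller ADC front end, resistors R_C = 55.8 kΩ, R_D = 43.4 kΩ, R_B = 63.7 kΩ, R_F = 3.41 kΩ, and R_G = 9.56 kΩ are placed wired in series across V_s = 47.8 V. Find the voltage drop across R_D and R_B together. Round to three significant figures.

Total series resistance ΣR = 55.8 + 43.4 + 63.7 + 3.41 + 9.56 = 175.9 kΩ.
R_{R_D..R_B} = 43.4 + 63.7 = 107.1 kΩ.
V = V_s · R/ΣR = 47.8 × 0.6090 = 29.11 V.

V ≈ 29.1 V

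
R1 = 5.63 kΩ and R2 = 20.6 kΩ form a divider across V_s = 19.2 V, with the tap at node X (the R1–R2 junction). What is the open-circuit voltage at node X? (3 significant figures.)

Open-circuit (no load on X): V_th = V_s · R2/(R1 + R2) = 19.2 × 20.6/(5.630 + 20.6) = 15.08 V.

V_th ≈ 15.1 V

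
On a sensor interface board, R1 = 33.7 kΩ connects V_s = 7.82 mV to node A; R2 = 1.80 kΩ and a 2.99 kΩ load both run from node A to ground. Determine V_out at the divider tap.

First combine the lower leg with the load: R2 ‖ R_L = 1.124 kΩ.
Then V_out = V_s · R2'/(R1 + R2') = 7.82 × 1.124/34.82 = 0.2523 mV.
(Unloaded it would be 0.397 mV; the load pulls it down.)

V_out ≈ 0.252 mV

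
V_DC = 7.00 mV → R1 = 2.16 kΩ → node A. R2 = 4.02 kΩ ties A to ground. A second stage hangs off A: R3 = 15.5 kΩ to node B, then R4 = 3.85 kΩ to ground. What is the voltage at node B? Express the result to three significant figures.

V_B ≈ 0.845 mV

Node A sees R2 in parallel with the series input of stage 2, R3 + R4 = 19.35 kΩ.
Effective lower resistance at A: R2 ‖ 19.35 = 3.328 kΩ.
So V_A = 7.00 × 0.6064 = 4.245 mV.
V_B = V_A × 0.1990 = 0.8446 mV.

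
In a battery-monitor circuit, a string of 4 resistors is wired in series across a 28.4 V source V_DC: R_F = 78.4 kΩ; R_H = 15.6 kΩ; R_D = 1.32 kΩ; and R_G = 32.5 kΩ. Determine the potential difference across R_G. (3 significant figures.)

V ≈ 7.22 V

Series total: ΣR = 78.4 + 15.6 + 1.32 + 32.5 = 127.8 kΩ.
Voltage divider: V = V_DC · (32.50 / 127.8) = 28.4 × 0.2543 = 7.221 V.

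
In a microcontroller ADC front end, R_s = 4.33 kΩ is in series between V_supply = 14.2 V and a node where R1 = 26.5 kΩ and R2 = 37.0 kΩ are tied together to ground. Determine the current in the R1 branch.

I ≈ 0.418 mA

Combine the parallel branches: R_p = (1/26.5 + 1/37.0)⁻¹ = 15.44 kΩ.
V_A = 14.2 × 15.44/19.77 = 11.09 V.
I(R1) = V_A / R1 = 11.09/26.5 = 0.4185 mA.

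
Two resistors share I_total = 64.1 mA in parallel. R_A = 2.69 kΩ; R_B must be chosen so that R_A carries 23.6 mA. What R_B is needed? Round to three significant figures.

In a two-way split, I_A/I_total = R_B/(R_A + R_B).
23.6/64.1 = R_B/(R_A + R_B) → R_B = R_A · (0.3682)/(1 − 0.3682) = 2.69 × 0.5827 = 1.568 kΩ.

R_B ≈ 1.57 kΩ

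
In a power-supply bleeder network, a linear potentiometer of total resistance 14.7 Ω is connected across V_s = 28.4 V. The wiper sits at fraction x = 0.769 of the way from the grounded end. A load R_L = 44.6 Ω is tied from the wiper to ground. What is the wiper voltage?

V_out ≈ 20.6 V

The pot divides into 3.396 Ω above the wiper and 11.30 Ω below.
Lower segment in parallel with the load: 11.30 ‖ 44.6 = 9.018 Ω.
Loaded-divider output: V_out = 28.4 × 0.7265 = 20.63 V.
(Unloaded: V_out = x·V_s = 21.8 V.)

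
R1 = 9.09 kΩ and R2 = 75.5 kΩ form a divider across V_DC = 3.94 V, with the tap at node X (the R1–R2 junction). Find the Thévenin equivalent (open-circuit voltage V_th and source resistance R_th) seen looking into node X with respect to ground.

V_th is the unloaded tap voltage: V_DC · R2/(R1+R2) = 3.94 × 0.8925 = 3.517 V.
With V_DC suppressed (replaced by a short), R_th = R1 ‖ R2 = (9.090 × 75.5)/(9.090 + 75.5) = 8.113 kΩ.

V_th ≈ 3.52 V, R_th ≈ 8.11 kΩ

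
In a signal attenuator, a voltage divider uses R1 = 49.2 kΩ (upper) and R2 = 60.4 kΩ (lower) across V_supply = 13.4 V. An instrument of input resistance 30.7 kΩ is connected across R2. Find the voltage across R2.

V_out ≈ 3.92 V

The load sits in parallel with R2, giving an effective lower resistance R2' = R2·R_L/(R2+R_L) = 20.35 kΩ.
Then V_out = V_supply · R2'/(R1 + R2') = 13.4 × 20.35/69.55 = 3.921 V.
(Unloaded it would be 7.38 V; the load pulls it down.)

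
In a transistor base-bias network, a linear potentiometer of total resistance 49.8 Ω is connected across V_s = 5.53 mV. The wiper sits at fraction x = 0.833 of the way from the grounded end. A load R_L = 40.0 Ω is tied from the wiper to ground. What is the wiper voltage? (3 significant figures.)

V_out ≈ 3.93 mV

Split the track: R_lower = x·R_p = 41.48 Ω, R_upper = (1−x)·R_p = 8.317 Ω.
Lower segment in parallel with the load: 41.48 ‖ 40.0 = 20.36 Ω.
Loaded-divider output: V_out = 5.53 × 0.7100 = 3.926 mV.
(Unloaded: V_out = x·V_s = 4.61 mV.)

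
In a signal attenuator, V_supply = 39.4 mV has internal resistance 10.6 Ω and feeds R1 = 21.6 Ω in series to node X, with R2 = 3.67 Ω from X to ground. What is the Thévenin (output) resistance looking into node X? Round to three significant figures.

R_th ≈ 3.29 Ω

R1' = 10.6 + 21.6 = 32.20 Ω (source resistance + R1).
Zeroing V_supply shorts the top of R1' to ground, so R_th = R1' ‖ R2 = 3.295 Ω.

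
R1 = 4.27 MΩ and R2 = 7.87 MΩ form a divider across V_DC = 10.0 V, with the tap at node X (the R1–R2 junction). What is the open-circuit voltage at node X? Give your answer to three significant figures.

V_th ≈ 6.48 V

Open-circuit (no load on X): V_th = V_DC · R2/(R1 + R2) = 10.0 × 7.87/(4.270 + 7.87) = 6.483 V.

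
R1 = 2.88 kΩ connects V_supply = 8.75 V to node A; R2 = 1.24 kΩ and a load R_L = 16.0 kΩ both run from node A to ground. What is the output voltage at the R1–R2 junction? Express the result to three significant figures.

V_out ≈ 2.50 V

R2 ‖ R_L = (1.24 × 16.0)/(1.24 + 16.0) = 1.151 kΩ.
Then V_out = V_supply · R2'/(R1 + R2') = 8.75 × 1.151/4.031 = 2.498 V.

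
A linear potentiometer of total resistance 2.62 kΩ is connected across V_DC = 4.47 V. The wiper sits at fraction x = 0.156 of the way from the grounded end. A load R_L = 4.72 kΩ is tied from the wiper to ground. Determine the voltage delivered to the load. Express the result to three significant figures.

V_out ≈ 0.650 V

The pot divides into 2.211 kΩ above the wiper and 0.4087 kΩ below.
(x·R_p) ‖ R_L = 0.3761 kΩ.
V_out = 4.47 × 0.3761/(2.211 + 0.3761) = 0.6498 V.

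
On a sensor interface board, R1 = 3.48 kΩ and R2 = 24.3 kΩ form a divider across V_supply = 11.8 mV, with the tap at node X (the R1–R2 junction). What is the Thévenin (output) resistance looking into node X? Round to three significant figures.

R_th ≈ 3.04 kΩ

Zeroing V_supply shorts the top of R1 to ground, so R_th = R1 ‖ R2 = 3.044 kΩ.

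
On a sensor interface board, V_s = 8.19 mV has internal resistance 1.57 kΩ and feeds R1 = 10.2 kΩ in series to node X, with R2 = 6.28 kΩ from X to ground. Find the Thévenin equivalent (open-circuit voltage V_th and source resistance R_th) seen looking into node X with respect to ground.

V_th ≈ 2.85 mV, R_th ≈ 4.10 kΩ

R1' = 1.57 + 10.2 = 11.77 kΩ (source resistance + R1).
With X open, the divider is unloaded: V_th = 8.19 × 6.28/18.05 = 2.849 mV.
Zeroing V_s shorts the top of R1' to ground, so R_th = R1' ‖ R2 = 4.095 kΩ.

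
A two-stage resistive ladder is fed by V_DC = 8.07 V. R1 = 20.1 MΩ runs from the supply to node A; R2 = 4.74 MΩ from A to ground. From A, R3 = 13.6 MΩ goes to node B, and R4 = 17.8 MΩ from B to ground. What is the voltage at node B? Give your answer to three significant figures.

The second stage (R3 + R4 = 31.40 MΩ) loads node A in parallel with R2.
R2 ‖ (R3+R4) = 4.118 MΩ.
V_A = 8.07 × 4.118/(20.1 + 4.118) = 1.372 V.
V_B = V_A × 0.5669 = 0.7779 V.

V_B ≈ 0.778 V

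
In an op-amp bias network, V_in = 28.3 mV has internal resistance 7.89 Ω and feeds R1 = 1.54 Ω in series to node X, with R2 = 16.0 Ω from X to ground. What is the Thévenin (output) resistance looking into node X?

R_th ≈ 5.93 Ω

R1' = 7.89 + 1.54 = 9.430 Ω (source resistance + R1).
Looking into X with the source shorted: R_th = R1'·R2/(R1'+R2) = 9.430 × 16.0/25.43 = 5.933 Ω.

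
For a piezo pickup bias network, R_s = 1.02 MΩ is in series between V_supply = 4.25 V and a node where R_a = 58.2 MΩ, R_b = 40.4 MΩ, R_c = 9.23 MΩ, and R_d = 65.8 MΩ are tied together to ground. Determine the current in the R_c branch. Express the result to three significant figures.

Combine the parallel branches: R_p = (1/58.2 + 1/40.4 + 1/9.23 + 1/65.8)⁻¹ = 6.043 MΩ.
V_A by voltage divider: V_A = 4.25 × 6.043/(1.02 + 6.043) = 3.636 V.
I(R_c) = V_A / R_c = 3.636/9.23 = 0.3940 µA.
(Equivalently: I_total = 0.6017 µA, then current-divider fraction G_k/ΣG = 0.6547.)

I ≈ 0.394 µA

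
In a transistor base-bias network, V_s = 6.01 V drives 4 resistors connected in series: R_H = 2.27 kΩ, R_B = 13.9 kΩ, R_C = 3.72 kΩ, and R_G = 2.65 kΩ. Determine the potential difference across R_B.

Series total: ΣR = 2.27 + 13.9 + 3.72 + 2.65 = 22.54 kΩ.
V = V_s · R/ΣR = 6.01 × 0.6167 = 3.706 V.

V ≈ 3.71 V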